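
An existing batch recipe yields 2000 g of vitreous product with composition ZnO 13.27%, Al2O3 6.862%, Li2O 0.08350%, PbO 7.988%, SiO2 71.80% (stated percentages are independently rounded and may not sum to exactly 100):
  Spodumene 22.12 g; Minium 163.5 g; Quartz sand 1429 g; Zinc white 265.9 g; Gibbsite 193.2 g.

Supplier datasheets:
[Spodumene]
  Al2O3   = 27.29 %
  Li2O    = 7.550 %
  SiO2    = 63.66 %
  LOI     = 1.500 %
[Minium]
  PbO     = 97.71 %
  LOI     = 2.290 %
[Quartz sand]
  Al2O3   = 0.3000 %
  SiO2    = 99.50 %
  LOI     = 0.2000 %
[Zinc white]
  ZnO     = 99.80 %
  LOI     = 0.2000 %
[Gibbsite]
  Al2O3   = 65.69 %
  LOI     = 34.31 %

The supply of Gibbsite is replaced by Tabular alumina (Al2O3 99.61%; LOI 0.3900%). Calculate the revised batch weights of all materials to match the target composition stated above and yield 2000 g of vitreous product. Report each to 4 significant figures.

In-progress results are printed, with 4-significant-digit rounding, in the working — each numeric step maintains full precision end to end; a single rounding finalizes every reported number; the derived quantities, which include net glass mass, totals, five oxide percentages, yield, ignition loss, are recomputed in exact precision, as they appear in the question or the answer, from the weighed amounts at 2000 g of glass.
Oxide-by-oxide targets in 2000 g vitreous product:
  ZnO: 13.27% × 2000 = 265.4 g
  Al2O3: 6.862% × 2000 = 137.2 g
  Li2O: 0.08350% × 2000 = 1.670 g
  PbO: 7.988% × 2000 = 159.8 g
  SiO2: 71.80% × 2000 = 1436 g
Sums-versus-targets review using the reported weights, relative to the basis at hand (delivered sums recover each target inside rounding margins):
  ZnO: 265.9·0.9980 = 265.4 g (target 265.4 g)
  Al2O3: 22.12·0.2729 + 1429·0.003000 + 127.4·0.9961 = 137.2 g (target 137.2 g)
  Li2O: 22.12·0.07550 = 1.670 g (target 1.670 g)
  PbO: 163.5·0.9771 = 159.8 g (target 159.8 g)
  SiO2: 22.12·0.6366 + 1429·0.9950 = 1436 g (target 1436 g)
Consistency of the glass mass: batch Σ − ignition loss = 2000 g (targets for the oxides total 2000 g; versus the stated basis of 2000 g — differing by rounding only).
Batch grand total — Σ batch = 2008 g; ignition loss, Σ(batch × LOI) = 7.963 g; yield = glass ÷ total batch = 99.60%.

Revised batch per 2000 g vitreous product:
  Spodumene: 22.12 g
  Minium: 163.5 g
  Quartz sand: 1429 g
  Zinc white: 265.9 g
  Tabular alumina: 127.4 g
Total batch = 2008 g; LOI loss = 7.963 g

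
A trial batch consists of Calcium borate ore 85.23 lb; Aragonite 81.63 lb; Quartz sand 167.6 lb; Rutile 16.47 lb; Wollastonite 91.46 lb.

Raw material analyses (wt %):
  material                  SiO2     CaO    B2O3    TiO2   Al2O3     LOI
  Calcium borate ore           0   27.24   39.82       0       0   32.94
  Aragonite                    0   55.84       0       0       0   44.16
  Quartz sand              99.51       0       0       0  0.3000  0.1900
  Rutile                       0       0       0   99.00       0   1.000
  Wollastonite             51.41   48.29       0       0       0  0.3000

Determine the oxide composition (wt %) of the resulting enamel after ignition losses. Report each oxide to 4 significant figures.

The whole derivation holds exact precision in all steps — mid-chain values appear with 4-significant-digit rounding as written; exactly one rounding goes into every reported figure; all derived quantities, including the totals, the five compositions, yield, LOI, glass mass, are recomputed from the batch weights for 377.5 lb of glass in exact precision as quoted within the problem or the answer.
What the batch supplies per oxide:
  SiO2: 167.6·0.9951 + 91.46·0.5141 = 213.8 lb
  CaO: 85.23·0.2724 + 81.63·0.5584 + 91.46·0.4829 = 113.0 lb
  B2O3: 85.23·0.3982 = 33.94 lb
  TiO2: 16.47·0.9900 = 16.31 lb
  Al2O3: 167.6·0.003000 = 0.5028 lb
LOI: 85.23·0.3294 + 81.63·0.4416 + 167.6·0.001900 + 16.47·0.01000 + 91.46·0.003000 = 64.88 lb
Resulting glass, batch − LOI: 442.4 − 64.88 = 377.5 lb (= the summed oxide contributions)
oxide / glass × 100 gives the wt %

Glass mass = 377.5 lb (batch 442.4 − LOI 64.88).
Composition: SiO2 56.63%, CaO 29.92%, B2O3 8.990%, TiO2 4.319%, Al2O3 0.1332%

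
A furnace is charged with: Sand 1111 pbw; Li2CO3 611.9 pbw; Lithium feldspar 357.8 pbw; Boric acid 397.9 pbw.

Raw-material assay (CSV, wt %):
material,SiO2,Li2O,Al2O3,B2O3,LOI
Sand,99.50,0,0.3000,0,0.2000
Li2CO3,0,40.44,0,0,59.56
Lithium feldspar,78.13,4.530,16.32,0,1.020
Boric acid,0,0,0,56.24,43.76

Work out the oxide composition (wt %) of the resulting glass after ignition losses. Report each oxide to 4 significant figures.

Glass mass = 1934 pbw (batch 2479 − LOI 544.4).
Composition: SiO2 71.61%, Li2O 13.63%, Al2O3 3.191%, B2O3 11.57%

Mid-chain values are shown, rounded to four significant digits, between the steps. All arithmetic carries exact precision through every step. Exactly one rounding goes into every reported figure; the derived quantities are computed at exact precision (ignition loss, four oxide percentages, glass mass, totals, yield) using the weight values at 1934 pbw of glass exactly as printed in either problem or answer.
What the batch supplies per oxide:
  SiO2: 1111·0.9950 + 357.8·0.7813 = 1385 pbw
  Li2O: 611.9·0.4044 + 357.8·0.04530 = 263.7 pbw
  Al2O3: 1111·0.003000 + 357.8·0.1632 = 61.73 pbw
  B2O3: 397.9·0.5624 = 223.8 pbw
LOI: 1111·0.002000 + 611.9·0.5956 + 357.8·0.01020 + 397.9·0.4376 = 544.4 pbw
batch − LOI leaves glass = 2479 − 544.4 = 1934 pbw (equal to the oxide-mass sum)
wt % = oxide mass / glass mass × 100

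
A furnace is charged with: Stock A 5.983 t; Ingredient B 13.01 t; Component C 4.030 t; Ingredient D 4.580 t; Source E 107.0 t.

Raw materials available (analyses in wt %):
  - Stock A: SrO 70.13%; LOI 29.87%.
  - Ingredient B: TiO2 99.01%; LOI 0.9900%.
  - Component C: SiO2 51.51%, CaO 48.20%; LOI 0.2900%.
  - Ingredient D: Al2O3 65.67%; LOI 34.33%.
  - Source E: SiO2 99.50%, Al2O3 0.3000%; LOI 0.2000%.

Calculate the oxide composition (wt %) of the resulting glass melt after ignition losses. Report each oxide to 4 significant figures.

Glass mass = 130.9 t (batch 134.6 − LOI 3.714).
Composition: TiO2 9.841%, SrO 3.206%, SiO2 82.93%, Al2O3 2.543%, CaO 1.484%

Each numeric step runs at full float precision from first step to last; the intermediate values are printed rounded off to 4 significant digits between the steps — each reported result is rounded only once. All derived quantities (net glass mass, the five compositions, LOI, yield, totals) are rebuilt from the weighed amounts per 130.9 t of glass at full precision as quoted within question or answer.
Delivered oxide masses:
  TiO2: 13.01·0.9901 = 12.88 t
  SrO: 5.983·0.7013 = 4.196 t
  SiO2: 4.030·0.5151 + 107.0·0.9950 = 108.5 t
  Al2O3: 4.580·0.6567 + 107.0·0.003000 = 3.329 t
  CaO: 4.030·0.4820 = 1.942 t
LOI: 5.983·0.2987 + 13.01·0.009900 + 4.030·0.002900 + 4.580·0.3433 + 107.0·0.002000 = 3.714 t
Glass mass = batch − LOI = 134.6 − 3.714 = 130.9 t (consistent with Σ oxide mass)
percent by weight: oxide/glass ×100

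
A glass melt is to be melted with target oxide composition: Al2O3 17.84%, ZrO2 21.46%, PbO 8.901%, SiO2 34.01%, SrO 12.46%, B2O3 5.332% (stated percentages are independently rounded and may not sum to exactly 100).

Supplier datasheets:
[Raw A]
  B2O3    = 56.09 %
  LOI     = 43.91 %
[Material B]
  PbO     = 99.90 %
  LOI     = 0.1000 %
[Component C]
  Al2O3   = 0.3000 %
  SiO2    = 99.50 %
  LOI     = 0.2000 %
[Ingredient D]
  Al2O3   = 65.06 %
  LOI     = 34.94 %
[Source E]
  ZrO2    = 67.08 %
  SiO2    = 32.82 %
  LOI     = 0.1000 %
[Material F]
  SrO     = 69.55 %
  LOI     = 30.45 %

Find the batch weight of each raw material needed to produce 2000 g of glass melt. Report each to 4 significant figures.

Batch per 2000 g glass melt:
  Raw A: 190.1 g
  Material B: 178.2 g
  Component C: 472.6 g
  Ingredient D: 546.2 g
  Source E: 639.8 g
  Material F: 358.3 g
Total batch = 2385 g; LOI loss = 385.2 g; yield = 83.85%

Intermediates are displayed with 4-significant-figure rounding in the working. Each numeric step runs at full precision from first step to last. Each reported value is rounded once only; the derived quantities (ignition loss, the totals, the yield, six oxide percentages, net glass mass) are recomputed at full float precision using the weight values at 2000 g of glass as set out in question or answer.
Oxide-by-oxide targets in 2000 g glass melt:
  Al2O3: 17.84% × 2000 = 356.8 g
  ZrO2: 21.46% × 2000 = 429.2 g
  PbO: 8.901% × 2000 = 178.0 g
  SiO2: 34.01% × 2000 = 680.2 g
  SrO: 12.46% × 2000 = 249.2 g
  B2O3: 5.332% × 2000 = 106.6 g
Verifying the oxide balance from the weights as reported, per the basis as stated (delivered sums recover each target given rounding of the digits):
  Al2O3: 472.6·0.003000 + 546.2·0.6506 = 356.8 g (target 356.8 g)
  ZrO2: 639.8·0.6708 = 429.2 g (target 429.2 g)
  PbO: 178.2·0.9990 = 178.0 g (target 178.0 g)
  SiO2: 472.6·0.9950 + 639.8·0.3282 = 680.2 g (target 680.2 g)
  SrO: 358.3·0.6955 = 249.2 g (target 249.2 g)
  B2O3: 190.1·0.5609 = 106.6 g (target 106.6 g)
The glass-mass cross-check: total batch − LOI = 2000 g (the Σ of target masses is 2000 g; with the basis standing at 2000 g — rounding explains the deltas).
Summing the batch: Σ batch = 2385 g; Σ batch·LOI gives LOI loss = 385.2 g; glass ÷ batch gives a yield of 83.85%.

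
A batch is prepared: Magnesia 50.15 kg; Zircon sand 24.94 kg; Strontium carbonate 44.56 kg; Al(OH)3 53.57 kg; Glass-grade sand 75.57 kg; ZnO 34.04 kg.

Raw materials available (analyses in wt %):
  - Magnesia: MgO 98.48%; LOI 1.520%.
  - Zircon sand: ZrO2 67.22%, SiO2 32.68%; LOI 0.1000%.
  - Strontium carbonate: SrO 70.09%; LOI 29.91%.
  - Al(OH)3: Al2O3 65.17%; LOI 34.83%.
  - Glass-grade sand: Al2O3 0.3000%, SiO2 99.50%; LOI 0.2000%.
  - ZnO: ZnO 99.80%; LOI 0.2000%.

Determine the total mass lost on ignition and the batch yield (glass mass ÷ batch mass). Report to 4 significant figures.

LOI loss = 32.99 kg; glass = 249.8 kg; yield = 88.33%

Values along the way are printed, with 4-significant-digit rounding, within the worked lines — all internal work maintains full precision at each step; every reported figure is rounded a single time. All derived quantities, including the yield, LOI, the totals, net glass mass, the six compositions, are recomputed starting from the weights per 249.8 kg of glass in full float precision, as set out in the question or the answer.
Each material's LOI contribution:
  Magnesia: 50.15 × 0.01520 = 0.7623 kg
  Zircon sand: 24.94 × 0.001000 = 0.02494 kg
  Strontium carbonate: 44.56 × 0.2991 = 13.33 kg
  Al(OH)3: 53.57 × 0.3483 = 18.66 kg
  Glass-grade sand: 75.57 × 0.002000 = 0.1511 kg
  ZnO: 34.04 × 0.002000 = 0.06808 kg
Total LOI = 32.99 kg
Glass = batch − LOI = 282.8 − 32.99 = 249.8 kg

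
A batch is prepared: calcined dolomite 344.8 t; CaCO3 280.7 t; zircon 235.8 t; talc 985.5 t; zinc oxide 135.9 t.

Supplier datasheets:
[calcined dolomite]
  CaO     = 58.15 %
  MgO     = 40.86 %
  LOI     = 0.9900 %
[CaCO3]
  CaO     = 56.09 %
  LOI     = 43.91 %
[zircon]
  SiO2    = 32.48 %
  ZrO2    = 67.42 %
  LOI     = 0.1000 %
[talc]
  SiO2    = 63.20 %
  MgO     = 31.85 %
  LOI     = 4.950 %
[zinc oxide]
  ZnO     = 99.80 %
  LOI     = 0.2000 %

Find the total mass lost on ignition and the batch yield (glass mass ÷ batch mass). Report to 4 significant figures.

LOI loss = 176.0 t; glass = 1807 t; yield = 91.13%

Values along the way appear (rounded to four significant digits) between the steps. The whole derivation runs at exact precision throughout — every reported result receives exactly one rounding. The derived quantities, which include totals, LOI, glass mass, the yield, the five compositions, are carried at full float precision, precisely as stated by the problem or the answer, from the batch weights at 1807 t of glass.
Loss on ignition, line by line:
  calcined dolomite: 344.8 × 0.009900 = 3.414 t
  CaCO3: 280.7 × 0.4391 = 123.3 t
  zircon: 235.8 × 0.001000 = 0.2358 t
  talc: 985.5 × 0.04950 = 48.78 t
  zinc oxide: 135.9 × 0.002000 = 0.2718 t
Total LOI = 176.0 t
Glass = batch − LOI = 1983 − 176.0 = 1807 t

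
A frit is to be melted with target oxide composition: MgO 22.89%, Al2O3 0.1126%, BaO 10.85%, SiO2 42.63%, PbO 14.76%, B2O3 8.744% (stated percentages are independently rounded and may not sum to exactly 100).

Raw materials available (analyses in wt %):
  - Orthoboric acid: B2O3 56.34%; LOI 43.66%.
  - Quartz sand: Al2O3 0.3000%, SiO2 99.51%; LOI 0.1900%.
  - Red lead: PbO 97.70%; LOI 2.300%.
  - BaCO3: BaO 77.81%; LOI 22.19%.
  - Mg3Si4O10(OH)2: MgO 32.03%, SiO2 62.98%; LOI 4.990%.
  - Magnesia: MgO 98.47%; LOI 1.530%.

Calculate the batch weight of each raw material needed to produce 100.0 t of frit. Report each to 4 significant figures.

Batch per 100.0 t frit:
  Orthoboric acid: 15.52 t
  Quartz sand: 37.53 t
  Red lead: 15.11 t
  BaCO3: 13.94 t
  Mg3Si4O10(OH)2: 8.385 t
  Magnesia: 20.52 t
Total batch = 111.0 t; LOI loss = 11.02 t; yield = 90.07%

Exact precision is carried in all steps; rounding to 4 significant figures governs each working value as shown — every reported number receives exactly one rounding. Derived quantities (totals, LOI, glass mass, the six compositions, the yield) are recomputed at full float precision starting from the weights per 100.0 t of glass, as set out in the problem or the answer.
Oxide-by-oxide targets in 100.0 t frit:
  MgO: 22.89% × 100.0 = 22.89 t
  Al2O3: 0.1126% × 100.0 = 0.1126 t
  BaO: 10.85% × 100.0 = 10.85 t
  SiO2: 42.63% × 100.0 = 42.63 t
  PbO: 14.76% × 100.0 = 14.76 t
  B2O3: 8.744% × 100.0 = 8.744 t
Verifying the oxide balance applying the batch weights above, against the basis in use (oxide sums agree with the targets inside rounding margins):
  MgO: 8.385·0.3203 + 20.52·0.9847 = 22.89 t (target 22.89 t)
  Al2O3: 37.53·0.003000 = 0.1126 t (target 0.1126 t)
  BaO: 13.94·0.7781 = 10.85 t (target 10.85 t)
  SiO2: 37.53·0.9951 + 8.385·0.6298 = 42.63 t (target 42.63 t)
  PbO: 15.11·0.9770 = 14.76 t (target 14.76 t)
  B2O3: 15.52·0.5634 = 8.744 t (target 8.744 t)
Consistency of the glass mass: batch Σ − ignition loss = 99.98 t (per-oxide target masses sum to 99.99 t; with the basis standing at 100.0 t — deltas are rounding alone).
Batch total: Σ batch = 111.0 t; loss to ignition Σ batch·LOI = 11.02 t; glass ÷ batch gives a yield of 90.07%.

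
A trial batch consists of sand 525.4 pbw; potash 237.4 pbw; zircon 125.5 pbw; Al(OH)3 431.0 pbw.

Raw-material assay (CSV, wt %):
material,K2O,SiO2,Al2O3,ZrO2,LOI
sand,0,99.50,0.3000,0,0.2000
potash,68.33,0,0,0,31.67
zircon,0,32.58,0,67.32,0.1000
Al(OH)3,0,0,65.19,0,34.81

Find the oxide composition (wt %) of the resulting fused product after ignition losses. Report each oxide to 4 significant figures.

All internal work maintains exact precision at all times — rounding to four significant digits governs each mid-chain value as displayed; every reported result is rounded exactly once; derived quantities are carried using the weight values per 1093 pbw of glass in full precision (glass mass, the four compositions, yield, LOI, totals) exactly as shown in the problem or the answer.
Oxide masses out of the charge:
  K2O: 237.4·0.6833 = 162.2 pbw
  SiO2: 525.4·0.9950 + 125.5·0.3258 = 563.7 pbw
  Al2O3: 525.4·0.003000 + 431.0·0.6519 = 282.5 pbw
  ZrO2: 125.5·0.6732 = 84.49 pbw
LOI: 525.4·0.002000 + 237.4·0.3167 + 125.5·0.001000 + 431.0·0.3481 = 226.4 pbw
Net of LOI, the glass mass = 1319 − 226.4 = 1093 pbw (= the summed oxide contributions)
wt %: oxide over glass, times 100

Glass mass = 1093 pbw (batch 1319 − LOI 226.4).
Composition: K2O 14.84%, SiO2 51.57%, Al2O3 25.85%, ZrO2 7.730%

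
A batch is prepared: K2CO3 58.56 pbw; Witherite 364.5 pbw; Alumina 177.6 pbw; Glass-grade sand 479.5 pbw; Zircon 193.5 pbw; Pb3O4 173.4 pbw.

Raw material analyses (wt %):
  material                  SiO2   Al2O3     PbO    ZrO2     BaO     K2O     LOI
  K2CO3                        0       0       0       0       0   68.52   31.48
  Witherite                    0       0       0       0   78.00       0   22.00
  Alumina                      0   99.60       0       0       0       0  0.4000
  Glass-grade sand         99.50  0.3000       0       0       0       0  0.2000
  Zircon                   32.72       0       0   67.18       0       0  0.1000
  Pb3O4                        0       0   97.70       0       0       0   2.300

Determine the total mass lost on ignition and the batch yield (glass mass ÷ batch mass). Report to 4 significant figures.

LOI loss = 104.5 pbw; glass = 1343 pbw; yield = 92.78%

Full float precision is maintained throughout; in-progress results are shown rounded off to 4 significant digits at each printed step — each reported figure includes exactly one rounding. The derived quantities (LOI, totals, six oxide percentages, yield, net glass mass) are computed using the weight values for 1343 pbw of glass in full precision exactly as printed in the problem or the answer.
Ignition loss by material:
  K2CO3: 58.56 × 0.3148 = 18.43 pbw
  Witherite: 364.5 × 0.2200 = 80.19 pbw
  Alumina: 177.6 × 0.004000 = 0.7104 pbw
  Glass-grade sand: 479.5 × 0.002000 = 0.9590 pbw
  Zircon: 193.5 × 0.001000 = 0.1935 pbw
  Pb3O4: 173.4 × 0.02300 = 3.988 pbw
Total LOI = 104.5 pbw
Glass = batch − LOI = 1447 − 104.5 = 1343 pbw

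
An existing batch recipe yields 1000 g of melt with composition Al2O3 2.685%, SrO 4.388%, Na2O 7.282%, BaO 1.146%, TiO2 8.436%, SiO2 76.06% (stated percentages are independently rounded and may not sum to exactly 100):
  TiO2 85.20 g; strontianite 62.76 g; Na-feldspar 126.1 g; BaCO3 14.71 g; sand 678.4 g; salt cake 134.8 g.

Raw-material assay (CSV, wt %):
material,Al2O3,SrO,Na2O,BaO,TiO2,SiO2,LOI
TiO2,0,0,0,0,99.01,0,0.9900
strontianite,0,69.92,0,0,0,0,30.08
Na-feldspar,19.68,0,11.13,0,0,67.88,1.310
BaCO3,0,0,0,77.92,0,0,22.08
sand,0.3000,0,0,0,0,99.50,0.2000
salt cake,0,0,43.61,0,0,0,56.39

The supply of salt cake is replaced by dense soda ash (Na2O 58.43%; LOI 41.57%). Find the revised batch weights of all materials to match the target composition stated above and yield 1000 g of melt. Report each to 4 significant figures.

Revised batch per 1000 g melt:
  TiO2: 85.20 g
  strontianite: 62.76 g
  Na-feldspar: 126.1 g
  BaCO3: 14.71 g
  sand: 678.4 g
  dense soda ash: 100.6 g
Total batch = 1068 g; LOI loss = 67.80 g

Full float precision is maintained from start to finish. Mid-chain values appear (rounded to 4 significant figures) as written. Each reported value receives exactly one rounding — derived quantities are recomputed in full float precision (glass mass, LOI, six oxide percentages, yield, the totals) from the batch weights on 1000 g of glass as written in question or answer.
The oxide mass targets at 1000 g melt:
  Al2O3: 2.685% × 1000 = 26.85 g
  SrO: 4.388% × 1000 = 43.88 g
  Na2O: 7.282% × 1000 = 72.82 g
  BaO: 1.146% × 1000 = 11.46 g
  TiO2: 8.436% × 1000 = 84.36 g
  SiO2: 76.06% × 1000 = 760.6 g
Balance tally, oxide-wise, from the weights as reported, at the basis given (sums match the target masses net of answer rounding effects):
  Al2O3: 126.1·0.1968 + 678.4·0.003000 = 26.85 g (target 26.85 g)
  SrO: 62.76·0.6992 = 43.88 g (target 43.88 g)
  Na2O: 126.1·0.1113 + 100.6·0.5843 = 72.82 g (target 72.82 g)
  BaO: 14.71·0.7792 = 11.46 g (target 11.46 g)
  TiO2: 85.20·0.9901 = 84.36 g (target 84.36 g)
  SiO2: 126.1·0.6788 + 678.4·0.9950 = 760.6 g (target 760.6 g)
Glass-mass closure: total batch − LOI = 1000 g (summing oxide targets gives 1000 g; with the basis standing at 1000 g — a pure rounding effect).
Adding the batch up: Σ batch = 1068 g; Σ batch·LOI gives LOI loss = 67.80 g; glass ÷ batch gives a yield of 93.65%.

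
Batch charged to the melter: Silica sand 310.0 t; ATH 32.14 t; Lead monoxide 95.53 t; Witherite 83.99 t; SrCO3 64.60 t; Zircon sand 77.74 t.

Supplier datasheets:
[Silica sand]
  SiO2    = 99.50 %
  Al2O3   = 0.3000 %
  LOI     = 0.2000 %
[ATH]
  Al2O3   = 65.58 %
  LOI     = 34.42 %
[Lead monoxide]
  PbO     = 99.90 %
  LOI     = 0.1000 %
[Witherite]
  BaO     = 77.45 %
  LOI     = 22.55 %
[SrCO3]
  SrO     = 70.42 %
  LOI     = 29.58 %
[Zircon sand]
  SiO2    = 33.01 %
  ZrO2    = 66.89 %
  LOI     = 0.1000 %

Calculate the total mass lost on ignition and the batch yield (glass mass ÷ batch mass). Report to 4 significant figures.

LOI loss = 49.90 t; glass = 614.1 t; yield = 92.48%

In-progress results are printed with 4-significant-digit rounding on the page; the working math carries full precision through every step — every reported value takes exactly one rounding. All derived quantities, which include the totals, the yield, LOI, the six compositions, glass mass, are carried at full float precision, exactly as shown in the question or the answer, from the weighed amounts at 614.1 t of glass.
Per-material ignition loss:
  Silica sand: 310.0 × 0.002000 = 0.6200 t
  ATH: 32.14 × 0.3442 = 11.06 t
  Lead monoxide: 95.53 × 0.001000 = 0.09553 t
  Witherite: 83.99 × 0.2255 = 18.94 t
  SrCO3: 64.60 × 0.2958 = 19.11 t
  Zircon sand: 77.74 × 0.001000 = 0.07774 t
Total LOI = 49.90 t
Glass = batch − LOI = 664.0 − 49.90 = 614.1 t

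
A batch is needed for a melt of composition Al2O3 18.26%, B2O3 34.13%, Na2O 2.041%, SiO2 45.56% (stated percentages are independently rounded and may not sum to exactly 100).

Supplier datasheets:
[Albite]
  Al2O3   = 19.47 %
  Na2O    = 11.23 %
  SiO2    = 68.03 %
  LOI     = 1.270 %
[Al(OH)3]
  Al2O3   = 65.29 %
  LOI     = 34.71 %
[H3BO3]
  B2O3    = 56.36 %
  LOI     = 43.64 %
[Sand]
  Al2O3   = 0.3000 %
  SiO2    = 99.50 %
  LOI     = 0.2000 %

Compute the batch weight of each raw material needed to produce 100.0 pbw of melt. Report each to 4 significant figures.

Mid-chain values are displayed with 4-significant-figure rounding on the page. Every computation holds full precision through the solve. Each reported figure includes exactly one rounding. Derived quantities, which include the totals, yield, glass mass, four oxide percentages, ignition loss, are carried at full precision, as quoted within problem or answer, from the weighed amounts for 100.0 pbw of glass.
Per-oxide target masses for 100.0 pbw melt:
  Al2O3: 18.26% × 100.0 = 18.26 pbw
  B2O3: 34.13% × 100.0 = 34.13 pbw
  Na2O: 2.041% × 100.0 = 2.041 pbw
  SiO2: 45.56% × 100.0 = 45.56 pbw
Verifying the oxide balance using the reported weights, for the quoted basis mass (sum by sum, the targets are met once rounding is allowed for):
  Al2O3: 18.17·0.1947 + 22.39·0.6529 + 33.36·0.003000 = 18.26 pbw (target 18.26 pbw)
  B2O3: 60.56·0.5636 = 34.13 pbw (target 34.13 pbw)
  Na2O: 18.17·0.1123 = 2.040 pbw (target 2.041 pbw)
  SiO2: 18.17·0.6803 + 33.36·0.9950 = 45.55 pbw (target 45.56 pbw)
The glass-mass cross-check: batch Σ − ignition loss = 99.98 pbw (targets for the oxides total 99.99 pbw; basis as stated: 100.0 pbw — gaps are rounding artifacts).
Adding the batch up: Σ batch = 134.5 pbw; ignition loss, Σ(batch × LOI) = 34.50 pbw; glass ÷ batch gives a yield of 74.35%.

Batch per 100.0 pbw melt:
  Albite: 18.17 pbw
  Al(OH)3: 22.39 pbw
  H3BO3: 60.56 pbw
  Sand: 33.36 pbw
Total batch = 134.5 pbw; LOI loss = 34.50 pbw; yield = 74.35%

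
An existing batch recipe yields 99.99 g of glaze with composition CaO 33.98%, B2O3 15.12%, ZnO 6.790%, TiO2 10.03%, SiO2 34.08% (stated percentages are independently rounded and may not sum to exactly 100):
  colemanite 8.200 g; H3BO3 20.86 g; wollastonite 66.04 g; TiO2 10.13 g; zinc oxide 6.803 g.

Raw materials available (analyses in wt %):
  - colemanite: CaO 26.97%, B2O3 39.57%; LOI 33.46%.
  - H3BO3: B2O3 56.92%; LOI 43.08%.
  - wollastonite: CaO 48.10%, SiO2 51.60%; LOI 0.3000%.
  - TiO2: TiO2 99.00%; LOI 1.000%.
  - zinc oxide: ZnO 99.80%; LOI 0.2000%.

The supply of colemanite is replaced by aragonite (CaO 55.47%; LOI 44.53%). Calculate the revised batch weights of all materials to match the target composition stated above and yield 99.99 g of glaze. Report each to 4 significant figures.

Revised batch per 99.99 g glaze:
  aragonite: 3.987 g
  H3BO3: 26.56 g
  wollastonite: 66.04 g
  TiO2: 10.13 g
  zinc oxide: 6.803 g
Total batch = 113.5 g; LOI loss = 13.53 g

Mid-chain values are shown, rounded to four significant digits, alongside each step; the working math keeps full float precision in all steps — every reported value undergoes a single rounding; derived quantities, including totals, glass mass, yield, ignition loss, the five compositions, are re-derived from the batch weights for 99.99 g of glass at full precision, exactly as shown in either problem or answer.
Target masses of each oxide per 99.99 g glaze:
  CaO: 33.98% × 99.99 = 33.98 g
  B2O3: 15.12% × 99.99 = 15.12 g
  ZnO: 6.790% × 99.99 = 6.789 g
  TiO2: 10.03% × 99.99 = 10.03 g
  SiO2: 34.08% × 99.99 = 34.08 g
A balance pass over the oxides, on the weights just shown, versus the basis set out (oxide sums agree with the targets modulo rounding of the values):
  CaO: 3.987·0.5547 + 66.04·0.4810 = 33.98 g (target 33.98 g)
  B2O3: 26.56·0.5692 = 15.12 g (target 15.12 g)
  ZnO: 6.803·0.9980 = 6.789 g (target 6.789 g)
  TiO2: 10.13·0.9900 = 10.03 g (target 10.03 g)
  SiO2: 66.04·0.5160 = 34.08 g (target 34.08 g)
Consistency of the glass mass: the batch minus its LOI: 99.99 g (oxide target masses add up to 99.99 g; against the stated basis, 99.99 g — any gap is answer rounding).
Whole-batch sum: Σ batch = 113.5 g; LOI loss = Σ batch·LOI = 13.53 g; yield = glass ÷ total batch = 88.08%.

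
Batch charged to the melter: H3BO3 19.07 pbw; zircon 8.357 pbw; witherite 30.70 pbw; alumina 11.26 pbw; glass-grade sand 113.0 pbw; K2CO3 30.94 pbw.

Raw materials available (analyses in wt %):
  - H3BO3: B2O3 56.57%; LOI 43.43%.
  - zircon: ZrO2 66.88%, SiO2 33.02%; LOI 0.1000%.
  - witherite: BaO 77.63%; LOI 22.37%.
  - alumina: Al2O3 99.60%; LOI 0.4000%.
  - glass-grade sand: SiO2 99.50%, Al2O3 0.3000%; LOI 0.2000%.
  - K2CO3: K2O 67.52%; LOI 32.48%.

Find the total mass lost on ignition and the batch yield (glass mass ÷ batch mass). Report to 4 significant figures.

LOI loss = 25.48 pbw; glass = 187.8 pbw; yield = 88.06%

Each numeric step holds full precision in all steps; rounding to four significant digits extends to every intermediate as printed. Every reported value is rounded once only — the derived quantities are carried from the batch weights for 187.8 pbw of glass at full float precision (totals, net glass mass, six oxide percentages, ignition loss, the yield), as given in the problem or answer text.
Each material's LOI contribution:
  H3BO3: 19.07 × 0.4343 = 8.282 pbw
  zircon: 8.357 × 0.001000 = 0.008357 pbw
  witherite: 30.70 × 0.2237 = 6.868 pbw
  alumina: 11.26 × 0.004000 = 0.04504 pbw
  glass-grade sand: 113.0 × 0.002000 = 0.2260 pbw
  K2CO3: 30.94 × 0.3248 = 10.05 pbw
Total LOI = 25.48 pbw
Glass = batch − LOI = 213.3 − 25.48 = 187.8 pbw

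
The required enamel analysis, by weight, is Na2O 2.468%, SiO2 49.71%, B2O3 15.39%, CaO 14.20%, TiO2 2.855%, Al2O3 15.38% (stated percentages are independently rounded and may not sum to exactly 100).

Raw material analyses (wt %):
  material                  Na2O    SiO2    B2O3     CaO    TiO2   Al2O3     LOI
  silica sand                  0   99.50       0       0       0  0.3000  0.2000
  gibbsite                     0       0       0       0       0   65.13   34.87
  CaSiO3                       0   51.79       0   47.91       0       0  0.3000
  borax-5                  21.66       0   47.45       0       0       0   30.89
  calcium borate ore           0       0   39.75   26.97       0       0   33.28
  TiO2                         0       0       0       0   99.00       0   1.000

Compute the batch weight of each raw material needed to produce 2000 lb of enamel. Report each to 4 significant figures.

Batch per 2000 lb enamel:
  silica sand: 837.8 lb
  gibbsite: 468.4 lb
  CaSiO3: 310.0 lb
  borax-5: 227.9 lb
  calcium borate ore: 502.3 lb
  TiO2: 57.68 lb
Total batch = 2404 lb; LOI loss = 404.1 lb; yield = 83.19%

The intermediate values are displayed rounded off to 4 significant figures in the printout — all internal work holds full precision all the way through — every reported value is rounded exactly once — derived quantities are rebuilt at full precision (yield, LOI, net glass mass, the totals, six oxide percentages) from the weighed amounts for 2000 lb of glass as they appear in the problem or answer text.
Oxide mass targets, per 2000 lb enamel:
  Na2O: 2.468% × 2000 = 49.36 lb
  SiO2: 49.71% × 2000 = 994.2 lb
  B2O3: 15.39% × 2000 = 307.8 lb
  CaO: 14.20% × 2000 = 284.0 lb
  TiO2: 2.855% × 2000 = 57.10 lb
  Al2O3: 15.38% × 2000 = 307.6 lb
Checking each oxide sum from the weights as reported, per the basis as stated (summed amounts equal target values exact up to rounding of places):
  Na2O: 227.9·0.2166 = 49.36 lb (target 49.36 lb)
  SiO2: 837.8·0.9950 + 310.0·0.5179 = 994.2 lb (target 994.2 lb)
  B2O3: 227.9·0.4745 + 502.3·0.3975 = 307.8 lb (target 307.8 lb)
  CaO: 310.0·0.4791 + 502.3·0.2697 = 284.0 lb (target 284.0 lb)
  TiO2: 57.68·0.9900 = 57.10 lb (target 57.10 lb)
  Al2O3: 837.8·0.003000 + 468.4·0.6513 = 307.6 lb (target 307.6 lb)
The glass-mass cross-check: total charge less LOI = 2000 lb (the Σ of target masses is 2000 lb; basis as stated: 2000 lb — any gap is answer rounding).
Whole-batch sum: Σ batch = 2404 lb; Σ batch·LOI gives LOI loss = 404.1 lb; glass ÷ batch gives a yield of 83.19%.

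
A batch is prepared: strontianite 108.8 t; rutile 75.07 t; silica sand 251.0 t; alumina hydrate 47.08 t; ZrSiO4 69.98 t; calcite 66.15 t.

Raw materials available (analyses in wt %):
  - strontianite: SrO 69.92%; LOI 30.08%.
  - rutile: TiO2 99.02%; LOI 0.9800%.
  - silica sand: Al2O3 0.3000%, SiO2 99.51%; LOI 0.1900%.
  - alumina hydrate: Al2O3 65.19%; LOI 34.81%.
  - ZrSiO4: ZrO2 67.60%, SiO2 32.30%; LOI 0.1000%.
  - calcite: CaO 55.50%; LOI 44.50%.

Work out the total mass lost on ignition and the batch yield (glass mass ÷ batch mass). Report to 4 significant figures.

The working math carries exact precision through the solve. Rounding to four significant figures applies to every intermediate as shown; every reported result takes just one rounding; the derived quantities (ignition loss, the yield, the six compositions, the totals, glass mass) are computed in exact precision starting from the weights at 538.2 t of glass precisely as stated by the problem or the answer.
Material-by-material LOI:
  strontianite: 108.8 × 0.3008 = 32.73 t
  rutile: 75.07 × 0.009800 = 0.7357 t
  silica sand: 251.0 × 0.001900 = 0.4769 t
  alumina hydrate: 47.08 × 0.3481 = 16.39 t
  ZrSiO4: 69.98 × 0.001000 = 0.06998 t
  calcite: 66.15 × 0.4450 = 29.44 t
Total LOI = 79.83 t
Glass = batch − LOI = 618.1 − 79.83 = 538.2 t

LOI loss = 79.83 t; glass = 538.2 t; yield = 87.08%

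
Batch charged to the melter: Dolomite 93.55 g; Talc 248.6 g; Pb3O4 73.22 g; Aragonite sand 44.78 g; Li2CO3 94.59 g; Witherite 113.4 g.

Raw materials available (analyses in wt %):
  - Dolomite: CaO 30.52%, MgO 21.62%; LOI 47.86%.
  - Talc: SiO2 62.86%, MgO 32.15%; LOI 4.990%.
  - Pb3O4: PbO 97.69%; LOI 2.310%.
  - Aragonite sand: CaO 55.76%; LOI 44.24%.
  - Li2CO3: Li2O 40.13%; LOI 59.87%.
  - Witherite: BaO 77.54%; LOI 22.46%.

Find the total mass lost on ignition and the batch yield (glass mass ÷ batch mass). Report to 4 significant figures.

LOI loss = 160.8 g; glass = 507.4 g; yield = 75.94%

The whole derivation holds exact precision in all steps — values along the way are printed rounded to 4 significant figures on the page — a single rounding produces every reported value — derived quantities (LOI, the six compositions, the totals, glass mass, the yield) are recomputed in exact precision starting from the weights for 507.4 g of glass, as they appear in the problem or the answer.
Material-by-material LOI:
  Dolomite: 93.55 × 0.4786 = 44.77 g
  Talc: 248.6 × 0.04990 = 12.41 g
  Pb3O4: 73.22 × 0.02310 = 1.691 g
  Aragonite sand: 44.78 × 0.4424 = 19.81 g
  Li2CO3: 94.59 × 0.5987 = 56.63 g
  Witherite: 113.4 × 0.2246 = 25.47 g
Total LOI = 160.8 g
Glass = batch − LOI = 668.1 − 160.8 = 507.4 g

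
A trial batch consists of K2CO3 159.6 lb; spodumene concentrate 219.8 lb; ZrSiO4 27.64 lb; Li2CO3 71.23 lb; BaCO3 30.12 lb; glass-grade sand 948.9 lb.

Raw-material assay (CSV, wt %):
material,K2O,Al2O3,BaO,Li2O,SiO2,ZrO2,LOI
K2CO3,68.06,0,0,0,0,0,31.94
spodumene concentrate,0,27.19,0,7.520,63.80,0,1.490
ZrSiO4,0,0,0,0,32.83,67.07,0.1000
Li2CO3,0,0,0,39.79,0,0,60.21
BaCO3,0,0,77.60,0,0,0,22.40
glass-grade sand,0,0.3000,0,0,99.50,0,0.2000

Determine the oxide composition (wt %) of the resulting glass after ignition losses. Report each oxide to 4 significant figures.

Intermediates are shown rounded to four significant digits between the steps. The whole derivation holds full float precision from start to finish — every reported figure takes just one rounding. The derived quantities (net glass mass, LOI, the yield, six oxide percentages, totals) are recomputed using the weight values on 1351 lb of glass in exact precision, as quoted within question or answer.
Per-oxide mass from batch:
  K2O: 159.6·0.6806 = 108.6 lb
  Al2O3: 219.8·0.2719 + 948.9·0.003000 = 62.61 lb
  BaO: 30.12·0.7760 = 23.37 lb
  Li2O: 219.8·0.07520 + 71.23·0.3979 = 44.87 lb
  SiO2: 219.8·0.6380 + 27.64·0.3283 + 948.9·0.9950 = 1093 lb
  ZrO2: 27.64·0.6707 = 18.54 lb
LOI: 159.6·0.3194 + 219.8·0.01490 + 27.64·0.001000 + 71.23·0.6021 + 30.12·0.2240 + 948.9·0.002000 = 105.8 lb
The glass mass, total less LOI, = 1457 − 105.8 = 1351 lb (equal to the oxide-mass sum)
oxide / glass × 100 gives the wt %

Glass mass = 1351 lb (batch 1457 − LOI 105.8).
Composition: K2O 8.037%, Al2O3 4.633%, BaO 1.729%, Li2O 3.320%, SiO2 80.91%, ZrO2 1.372%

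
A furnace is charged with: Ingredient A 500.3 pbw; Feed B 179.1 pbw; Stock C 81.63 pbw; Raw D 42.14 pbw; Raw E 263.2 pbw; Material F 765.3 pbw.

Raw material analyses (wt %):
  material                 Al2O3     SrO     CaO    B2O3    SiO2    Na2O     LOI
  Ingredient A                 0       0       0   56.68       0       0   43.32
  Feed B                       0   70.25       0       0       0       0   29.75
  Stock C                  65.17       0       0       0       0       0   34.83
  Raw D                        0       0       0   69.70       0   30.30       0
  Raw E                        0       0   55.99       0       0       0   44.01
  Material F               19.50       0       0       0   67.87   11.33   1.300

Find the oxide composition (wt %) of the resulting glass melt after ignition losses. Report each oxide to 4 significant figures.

Glass mass = 1407 pbw (batch 1832 − LOI 424.2).
Composition: Al2O3 14.38%, SrO 8.939%, CaO 10.47%, B2O3 22.23%, SiO2 36.90%, Na2O 7.068%

Intermediates are printed rounded to 4 significant digits in the printout — the whole derivation maintains exact precision through every step — exactly one rounding is applied to each reported result. Derived quantities (the six compositions, yield, ignition loss, the totals, net glass mass) are recomputed in exact precision starting from the weights on 1407 pbw of glass exactly as printed in question or answer.
Oxide-by-oxide delivered mass:
  Al2O3: 81.63·0.6517 + 765.3·0.1950 = 202.4 pbw
  SrO: 179.1·0.7025 = 125.8 pbw
  CaO: 263.2·0.5599 = 147.4 pbw
  B2O3: 500.3·0.5668 + 42.14·0.6970 = 312.9 pbw
  SiO2: 765.3·0.6787 = 519.4 pbw
  Na2O: 42.14·0.3030 + 765.3·0.1133 = 99.48 pbw
LOI: 500.3·0.4332 + 179.1·0.2975 + 81.63·0.3483 + 263.2·0.4401 + 765.3·0.01300 = 424.2 pbw
Glass mass = batch − LOI = 1832 − 424.2 = 1407 pbw (consistent with Σ oxide mass)
wt % = 100 × oxide mass / glass mass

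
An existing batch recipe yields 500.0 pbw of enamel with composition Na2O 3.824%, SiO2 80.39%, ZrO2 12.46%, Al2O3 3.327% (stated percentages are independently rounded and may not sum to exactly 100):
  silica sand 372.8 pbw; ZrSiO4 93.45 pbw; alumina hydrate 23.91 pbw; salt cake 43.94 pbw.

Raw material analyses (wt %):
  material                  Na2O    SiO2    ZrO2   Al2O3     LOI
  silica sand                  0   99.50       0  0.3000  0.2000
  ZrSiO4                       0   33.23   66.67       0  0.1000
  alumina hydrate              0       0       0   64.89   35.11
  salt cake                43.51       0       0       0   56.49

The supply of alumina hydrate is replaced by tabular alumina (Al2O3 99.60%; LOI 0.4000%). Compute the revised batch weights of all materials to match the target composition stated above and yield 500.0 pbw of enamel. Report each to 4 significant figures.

The whole derivation keeps full float precision end to end; the intermediate values appear with 4-significant-digit rounding alongside each step — exactly one rounding lands on every reported figure — derived quantities, which include glass mass, yield, the four compositions, totals, LOI, are rebuilt in full float precision, as they appear in the problem or the answer, starting from the weights at 500.0 pbw of glass.
Target masses of each oxide per 500.0 pbw enamel:
  Na2O: 3.824% × 500.0 = 19.12 pbw
  SiO2: 80.39% × 500.0 = 402.0 pbw
  ZrO2: 12.46% × 500.0 = 62.30 pbw
  Al2O3: 3.327% × 500.0 = 16.64 pbw
Per-oxide balance check per the reported batch figures, at the basis given (every target is met by its sum once rounding is allowed for):
  Na2O: 43.94·0.4351 = 19.12 pbw (target 19.12 pbw)
  SiO2: 372.8·0.9950 + 93.45·0.3323 = 402.0 pbw (target 402.0 pbw)
  ZrO2: 93.45·0.6667 = 62.30 pbw (target 62.30 pbw)
  Al2O3: 372.8·0.003000 + 15.58·0.9960 = 16.64 pbw (target 16.64 pbw)
Glass mass check: net batch after ignition = 500.0 pbw (the targets, summed, come to 500.0 pbw; basis as stated: 500.0 pbw — any gap is answer rounding).
Batch grand total — Σ batch = 525.8 pbw; the LOI term Σ batch·LOI equals 25.72 pbw; glass ÷ batch gives a yield of 95.11%.

Revised batch per 500.0 pbw enamel:
  silica sand: 372.8 pbw
  ZrSiO4: 93.45 pbw
  tabular alumina: 15.58 pbw
  salt cake: 43.94 pbw
Total batch = 525.8 pbw; LOI loss = 25.72 pbw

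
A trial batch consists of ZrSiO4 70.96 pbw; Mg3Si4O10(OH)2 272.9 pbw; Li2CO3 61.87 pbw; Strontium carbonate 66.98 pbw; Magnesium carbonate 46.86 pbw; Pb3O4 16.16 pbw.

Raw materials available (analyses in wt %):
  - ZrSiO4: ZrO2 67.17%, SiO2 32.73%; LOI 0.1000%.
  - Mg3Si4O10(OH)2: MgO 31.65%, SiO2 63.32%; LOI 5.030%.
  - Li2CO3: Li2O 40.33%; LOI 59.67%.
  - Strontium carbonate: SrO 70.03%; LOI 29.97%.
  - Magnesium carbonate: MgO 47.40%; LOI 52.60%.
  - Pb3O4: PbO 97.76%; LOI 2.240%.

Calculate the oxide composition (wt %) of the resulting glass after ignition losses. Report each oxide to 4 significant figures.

Glass mass = 439.9 pbw (batch 535.7 − LOI 95.80).
Composition: SrO 10.66%, PbO 3.591%, ZrO2 10.83%, Li2O 5.672%, MgO 24.68%, SiO2 44.56%

All internal work holds exact precision in every operation. Values along the way appear, with 4-significant-digit rounding, at each printed step — every reported value takes exactly one rounding. Derived quantities (six oxide percentages, the totals, yield, ignition loss, net glass mass) are re-derived in full precision using the weight values per 439.9 pbw of glass exactly as shown in the problem or answer text.
Per-oxide mass from batch:
  SrO: 66.98·0.7003 = 46.91 pbw
  PbO: 16.16·0.9776 = 15.80 pbw
  ZrO2: 70.96·0.6717 = 47.66 pbw
  Li2O: 61.87·0.4033 = 24.95 pbw
  MgO: 272.9·0.3165 + 46.86·0.4740 = 108.6 pbw
  SiO2: 70.96·0.3273 + 272.9·0.6332 = 196.0 pbw
LOI: 70.96·0.001000 + 272.9·0.05030 + 61.87·0.5967 + 66.98·0.2997 + 46.86·0.5260 + 16.16·0.02240 = 95.80 pbw
Glass = total batch minus LOI = 535.7 − 95.80 = 439.9 pbw (the oxide masses sum to this)
wt %: oxide over glass, times 100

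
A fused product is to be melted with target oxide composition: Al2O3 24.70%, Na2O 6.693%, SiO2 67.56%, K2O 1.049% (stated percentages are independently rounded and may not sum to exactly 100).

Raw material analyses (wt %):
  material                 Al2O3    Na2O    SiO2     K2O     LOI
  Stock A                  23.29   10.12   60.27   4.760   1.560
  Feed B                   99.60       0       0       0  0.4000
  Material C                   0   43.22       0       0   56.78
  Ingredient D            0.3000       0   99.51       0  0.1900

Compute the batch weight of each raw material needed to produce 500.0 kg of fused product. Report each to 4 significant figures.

The whole derivation carries exact precision at each step. The intermediate values are printed rounded off to 4 significant digits when written out; each reported result sees exactly one rounding; derived quantities (the totals, LOI, net glass mass, four oxide percentages, yield) are recomputed using the weight values at 500.0 kg of glass at exact precision, as quoted within either problem or answer.
Per-oxide target masses for 500.0 kg fused product:
  Al2O3: 24.70% × 500.0 = 123.5 kg
  Na2O: 6.693% × 500.0 = 33.47 kg
  SiO2: 67.56% × 500.0 = 337.8 kg
  K2O: 1.049% × 500.0 = 5.245 kg
Balance tally, oxide-wise, given the weights on record, per the basis as stated (sums match the target masses within answer rounding):
  Al2O3: 110.2·0.2329 + 97.41·0.9960 + 272.7·0.003000 = 123.5 kg (target 123.5 kg)
  Na2O: 110.2·0.1012 + 51.63·0.4322 = 33.47 kg (target 33.47 kg)
  SiO2: 110.2·0.6027 + 272.7·0.9951 = 337.8 kg (target 337.8 kg)
  K2O: 110.2·0.04760 = 5.246 kg (target 5.245 kg)
Consistency of the glass mass: net batch after ignition = 500.0 kg (targets for the oxides total 500.0 kg; basis as stated: 500.0 kg — deltas are rounding alone).
Total batch = Σ batch = 531.9 kg; ignition loss, Σ(batch × LOI) = 31.94 kg; glass ÷ batch gives a yield of 94.00%.

Batch per 500.0 kg fused product:
  Stock A: 110.2 kg
  Feed B: 97.41 kg
  Material C: 51.63 kg
  Ingredient D: 272.7 kg
Total batch = 531.9 kg; LOI loss = 31.94 kg; yield = 94.00%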